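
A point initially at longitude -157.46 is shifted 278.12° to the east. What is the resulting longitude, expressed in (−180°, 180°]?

+120.66°

Start at -157.46°; shift +278.12° → +120.66°.
+120.66° already lies in (−180°, 180°].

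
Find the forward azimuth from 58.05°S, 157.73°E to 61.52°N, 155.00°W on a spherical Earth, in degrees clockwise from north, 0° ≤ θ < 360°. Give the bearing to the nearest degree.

Δλ = -155.00 − 157.73 = -312.73°; wrapped into (−180°, 180°]: 47.27°.
θ = atan2( sin Δλ · cos φ₂ , cos φ₁ · sin φ₂ − sin φ₁ · cos φ₂ · cos Δλ )
  = atan2(0.35028, 0.73969) = 25.340° → normalised to [0°, 360°): 25.340°.

25°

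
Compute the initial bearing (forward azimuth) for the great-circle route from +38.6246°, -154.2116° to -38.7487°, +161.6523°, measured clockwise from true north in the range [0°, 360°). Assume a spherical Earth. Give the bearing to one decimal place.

Δλ = 161.6523 − -154.2116 = 315.8639°; wrapped into (−180°, 180°]: -44.1361°.
θ = atan2( sin Δλ · cos φ₂ , cos φ₁ · sin φ₂ − sin φ₁ · cos φ₂ · cos Δλ )
  = atan2(-0.54309, -0.83838) = -147.065° → normalised to [0°, 360°): 212.935°.

212.9°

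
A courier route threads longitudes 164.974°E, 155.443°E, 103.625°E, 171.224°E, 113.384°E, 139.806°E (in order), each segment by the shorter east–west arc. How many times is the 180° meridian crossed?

Leg 1: +164.974° → +155.443°, shortest Δλ = -9.531° (west) — does not cross 180°.
Leg 2: +155.443° → +103.625°, shortest Δλ = -51.818° (west) — does not cross 180°.
Leg 3: +103.625° → +171.224°, shortest Δλ = 67.599° (east) — does not cross 180°.
Leg 4: +171.224° → +113.384°, shortest Δλ = -57.84° (west) — does not cross 180°.
Leg 5: +113.384° → +139.806°, shortest Δλ = 26.422° (east) — does not cross 180°.
Total crossings: 0.

0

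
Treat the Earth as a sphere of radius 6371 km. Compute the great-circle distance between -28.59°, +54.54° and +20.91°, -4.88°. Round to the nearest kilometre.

8421 km

Δλ = -4.88 − 54.54 = -59.42°.
Δφ = 20.91 − -28.59 = 49.50°.
a = sin²(Δφ/2) + cos φ₁ · cos φ₂ · sin²(Δλ/2) = 0.376751.
c = 2·atan2(√a, √(1−a)) = 1.32173 rad → d = 6371·c ≈ 8420.75 km.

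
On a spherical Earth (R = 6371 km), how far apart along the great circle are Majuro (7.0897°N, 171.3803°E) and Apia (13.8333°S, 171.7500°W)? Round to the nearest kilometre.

2980 km

Δλ = -171.7500 − 171.3803 = -343.1303°; wrapped into (−180°, 180°]: 16.8697°.
Δφ = -13.8333 − 7.0897 = -20.9230°.
a = sin²(Δφ/2) + cos φ₁ · cos φ₂ · sin²(Δλ/2) = 0.053702.
c = 2·atan2(√a, √(1−a)) = 0.46773 rad → d = 6371·c ≈ 2979.88 km.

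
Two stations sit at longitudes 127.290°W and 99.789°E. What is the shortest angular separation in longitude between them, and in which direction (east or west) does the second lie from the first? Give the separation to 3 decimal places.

132.921° west

Raw difference: 99.789 − -127.290 = 227.079°.
Normalise into (−180°, 180°]: 227.079° − 360° = -132.921°.
Negative ⇒ the second point lies to the west; separation 132.921°.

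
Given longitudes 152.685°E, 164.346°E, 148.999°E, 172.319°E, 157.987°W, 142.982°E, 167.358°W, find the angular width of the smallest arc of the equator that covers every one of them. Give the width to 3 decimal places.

59.031°

Sort the longitudes: -167.358°, -157.987°, +142.982°, +148.999°, +152.685°, +164.346°, +172.319°.
Eastward gaps between consecutive values (wrapping around): 9.371°, 300.969°, 6.017°, 3.686°, 11.661°, 7.973°, 20.323°.
Largest gap = 300.969° ⇒ minimal covering band is its complement: 360° − 300.969° = 59.031°.
Band runs from +142.982° eastward to -157.987°, crossing the antimeridian.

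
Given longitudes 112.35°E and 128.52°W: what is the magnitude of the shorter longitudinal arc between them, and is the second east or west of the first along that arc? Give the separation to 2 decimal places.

Raw difference: -128.52 − 112.35 = -240.87°.
Normalise into (−180°, 180°]: -240.87° + 360° = 119.13°.
Positive ⇒ the second point lies to the east; separation 119.13°.

119.13° east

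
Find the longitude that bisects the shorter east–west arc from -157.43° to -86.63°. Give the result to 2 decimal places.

Signed shortest Δλ from -157.43° to -86.63° is +70.80°.
Midpoint longitude = -157.43° + (+70.80°)/2 = -157.43° + 35.40° = -122.03°.

-122.03°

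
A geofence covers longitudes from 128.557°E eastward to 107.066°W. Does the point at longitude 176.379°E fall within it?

Band width going east from +128.557° to -107.066°: ((-107.066 − 128.557) mod 360) = 124.377°.
Offset of +176.379° east of the west edge: ((176.379 − 128.557) mod 360) = 47.822°.
47.822° ≤ 124.377° ⇒ inside.

Yes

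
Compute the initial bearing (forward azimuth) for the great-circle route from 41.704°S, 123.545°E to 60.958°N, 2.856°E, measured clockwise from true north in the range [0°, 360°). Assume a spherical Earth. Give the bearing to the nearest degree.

Δλ = 2.856 − 123.545 = -120.689°.
θ = atan2( sin Δλ · cos φ₂ , cos φ₁ · sin φ₂ − sin φ₁ · cos φ₂ · cos Δλ )
  = atan2(-0.41746, 0.48789) = -40.552° → normalised to [0°, 360°): 319.448°.

319°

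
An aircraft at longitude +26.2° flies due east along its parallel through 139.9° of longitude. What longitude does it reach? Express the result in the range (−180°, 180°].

+166.1°

Start at +26.2°; shift +139.9° → +166.1°.
+166.1° already lies in (−180°, 180°].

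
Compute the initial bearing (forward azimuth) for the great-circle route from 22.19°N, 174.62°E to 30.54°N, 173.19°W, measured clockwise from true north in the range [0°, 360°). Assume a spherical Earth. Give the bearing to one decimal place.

Δλ = -173.19 − 174.62 = -347.81°; wrapped into (−180°, 180°]: 12.19°.
θ = atan2( sin Δλ · cos φ₂ , cos φ₁ · sin φ₂ − sin φ₁ · cos φ₂ · cos Δλ )
  = atan2(0.18186, 0.15255) = 50.009° → normalised to [0°, 360°): 50.009°.

50.0°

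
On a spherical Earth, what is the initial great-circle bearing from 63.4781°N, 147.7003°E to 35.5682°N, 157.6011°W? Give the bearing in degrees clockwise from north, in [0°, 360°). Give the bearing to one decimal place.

Δλ = -157.6011 − 147.7003 = -305.3014°; wrapped into (−180°, 180°]: 54.6986°.
θ = atan2( sin Δλ · cos φ₂ , cos φ₁ · sin φ₂ − sin φ₁ · cos φ₂ · cos Δλ )
  = atan2(0.66385, -0.16085) = 103.620° → normalised to [0°, 360°): 103.620°.

103.6°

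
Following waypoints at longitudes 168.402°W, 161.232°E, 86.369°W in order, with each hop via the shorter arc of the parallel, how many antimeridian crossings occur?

Leg 1: -168.402° → +161.232°, shortest Δλ = -30.366° (west) — crosses 180°.
Leg 2: +161.232° → -86.369°, shortest Δλ = 112.399° (east) — crosses 180°.
Total crossings: 2.

2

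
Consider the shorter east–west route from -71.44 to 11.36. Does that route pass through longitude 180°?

Signed shortest Δλ = ((11.36 − -71.44 + 180) mod 360) − 180 = 82.8°.
Going east by 82.8° from -71.44° reaches +11.36° without touching 180°.

No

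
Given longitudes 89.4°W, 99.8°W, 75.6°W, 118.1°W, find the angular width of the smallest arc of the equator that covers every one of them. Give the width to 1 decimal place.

Sort the longitudes: -118.1°, -99.8°, -89.4°, -75.6°.
Eastward gaps between consecutive values (wrapping around): 18.3°, 10.4°, 13.8°, 317.5°.
Largest gap = 317.5° ⇒ minimal covering band is its complement: 360° − 317.5° = 42.5°.
Band runs from -118.1° eastward to -75.6°.

42.5°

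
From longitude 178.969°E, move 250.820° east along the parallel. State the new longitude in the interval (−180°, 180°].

69.789°E

Start at +178.969°; shift +250.820° → +429.789°.
+429.789° lies outside (−180°, 180°]; subtract 360° → +69.789°.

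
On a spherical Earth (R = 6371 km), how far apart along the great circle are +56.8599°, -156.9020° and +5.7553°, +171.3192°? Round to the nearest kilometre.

6325 km

Δλ = 171.3192 − -156.9020 = 328.2212°; wrapped into (−180°, 180°]: -31.7788°.
Δφ = 5.7553 − 56.8599 = -51.1046°.
a = sin²(Δφ/2) + cos φ₁ · cos φ₂ · sin²(Δλ/2) = 0.226821.
c = 2·atan2(√a, √(1−a)) = 0.99279 rad → d = 6371·c ≈ 6325.04 km.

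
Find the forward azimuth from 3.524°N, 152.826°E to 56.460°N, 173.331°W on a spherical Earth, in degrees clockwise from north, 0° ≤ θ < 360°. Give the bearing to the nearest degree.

21°

Δλ = -173.331 − 152.826 = -326.157°; wrapped into (−180°, 180°]: 33.843°.
θ = atan2( sin Δλ · cos φ₂ , cos φ₁ · sin φ₂ − sin φ₁ · cos φ₂ · cos Δλ )
  = atan2(0.30771, 0.80372) = 20.950° → normalised to [0°, 360°): 20.950°.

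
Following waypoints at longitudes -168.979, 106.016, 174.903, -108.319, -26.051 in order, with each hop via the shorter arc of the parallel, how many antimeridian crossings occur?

2

Leg 1: -168.979° → +106.016°, shortest Δλ = -85.005° (west) — crosses 180°.
Leg 2: +106.016° → +174.903°, shortest Δλ = 68.887° (east) — does not cross 180°.
Leg 3: +174.903° → -108.319°, shortest Δλ = 76.778° (east) — crosses 180°.
Leg 4: -108.319° → -26.051°, shortest Δλ = 82.268° (east) — does not cross 180°.
Total crossings: 2.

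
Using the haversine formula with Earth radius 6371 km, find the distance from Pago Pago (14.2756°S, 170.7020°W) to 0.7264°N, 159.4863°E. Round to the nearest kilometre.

3681 km

Δλ = 159.4863 − -170.7020 = 330.1883°; wrapped into (−180°, 180°]: -29.8117°.
Δφ = 0.7264 − -14.2756 = 15.0020°.
a = sin²(Δφ/2) + cos φ₁ · cos φ₂ · sin²(Δλ/2) = 0.081161.
c = 2·atan2(√a, √(1−a)) = 0.57778 rad → d = 6371·c ≈ 3681.03 km.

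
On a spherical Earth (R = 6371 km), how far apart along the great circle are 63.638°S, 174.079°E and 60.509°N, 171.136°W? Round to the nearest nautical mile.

7484 nmi

Δλ = -171.136 − 174.079 = -345.215°; wrapped into (−180°, 180°]: 14.785°.
Δφ = 60.509 − -63.638 = 124.147°.
a = sin²(Δφ/2) + cos φ₁ · cos φ₂ · sin²(Δλ/2) = 0.784278.
c = 2·atan2(√a, √(1−a)) = 2.17555 rad → d = 6371·c ≈ 13860.40 km ≈ 7484.02 nmi.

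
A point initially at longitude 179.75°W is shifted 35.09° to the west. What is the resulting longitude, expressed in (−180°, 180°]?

145.16°E

Start at -179.75°; shift −35.09° → -214.84°.
-214.84° lies outside (−180°, 180°]; add 360° → +145.16°.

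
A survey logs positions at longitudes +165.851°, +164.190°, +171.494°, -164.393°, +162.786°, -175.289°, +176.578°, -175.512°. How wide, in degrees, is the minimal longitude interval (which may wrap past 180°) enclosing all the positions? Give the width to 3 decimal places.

Sort the longitudes: -175.512°, -175.289°, -164.393°, +162.786°, +164.190°, +165.851°, +171.494°, +176.578°.
Eastward gaps between consecutive values (wrapping around): 0.223°, 10.896°, 327.179°, 1.404°, 1.661°, 5.643°, 5.084°, 7.910°.
Largest gap = 327.179° ⇒ minimal covering band is its complement: 360° − 327.179° = 32.821°.
Band runs from +162.786° eastward to -164.393°, crossing the antimeridian.

32.821°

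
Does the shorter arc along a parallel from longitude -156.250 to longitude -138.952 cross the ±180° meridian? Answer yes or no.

Signed shortest Δλ = ((-138.952 − -156.250 + 180) mod 360) − 180 = 17.298°.
Going east by 17.298° from -156.250° reaches -138.952° without touching 180°.

No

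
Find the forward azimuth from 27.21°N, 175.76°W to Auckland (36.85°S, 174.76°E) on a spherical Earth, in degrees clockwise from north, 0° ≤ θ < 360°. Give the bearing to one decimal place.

Δλ = 174.76 − -175.76 = 350.52°; wrapped into (−180°, 180°]: -9.48°.
θ = atan2( sin Δλ · cos φ₂ , cos φ₁ · sin φ₂ − sin φ₁ · cos φ₂ · cos Δλ )
  = atan2(-0.13180, -0.89426) = -171.616° → normalised to [0°, 360°): 188.384°.

188.4°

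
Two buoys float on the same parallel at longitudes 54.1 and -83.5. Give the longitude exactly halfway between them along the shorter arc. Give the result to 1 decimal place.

Signed shortest Δλ from +54.1° to -83.5° is -137.6°.
Midpoint longitude = +54.1° + (-137.6°)/2 = +54.1° − 68.8° = -14.7°.

-14.7°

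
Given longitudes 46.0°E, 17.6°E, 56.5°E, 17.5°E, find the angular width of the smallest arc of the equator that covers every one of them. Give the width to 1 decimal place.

39.0°

Sort the longitudes: +17.5°, +17.6°, +46.0°, +56.5°.
Eastward gaps between consecutive values (wrapping around): 0.1°, 28.4°, 10.5°, 321.0°.
Largest gap = 321.0° ⇒ minimal covering band is its complement: 360° − 321.0° = 39.0°.
Band runs from +17.5° eastward to +56.5°.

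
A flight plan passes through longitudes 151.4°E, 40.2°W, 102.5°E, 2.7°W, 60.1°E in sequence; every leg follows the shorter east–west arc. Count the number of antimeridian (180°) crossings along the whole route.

1

Leg 1: +151.4° → -40.2°, shortest Δλ = 168.4° (east) — crosses 180°.
Leg 2: -40.2° → +102.5°, shortest Δλ = 142.7° (east) — does not cross 180°.
Leg 3: +102.5° → -2.7°, shortest Δλ = -105.2° (west) — does not cross 180°.
Leg 4: -2.7° → +60.1°, shortest Δλ = 62.8° (east) — does not cross 180°.
Total crossings: 1.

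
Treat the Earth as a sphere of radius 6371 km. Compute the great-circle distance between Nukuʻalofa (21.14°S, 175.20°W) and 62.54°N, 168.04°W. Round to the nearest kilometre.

9326 km

Δλ = -168.04 − -175.20 = 7.16°.
Δφ = 62.54 − -21.14 = 83.68°.
a = sin²(Δφ/2) + cos φ₁ · cos φ₂ · sin²(Δλ/2) = 0.446636.
c = 2·atan2(√a, √(1−a)) = 1.46387 rad → d = 6371·c ≈ 9326.29 km.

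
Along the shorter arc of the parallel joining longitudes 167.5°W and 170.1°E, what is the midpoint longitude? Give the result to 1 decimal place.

Signed shortest Δλ from -167.5° to +170.1° is -22.4°.
Midpoint longitude = -167.5° + (-22.4°)/2 = -167.5° − 11.2° = -178.7°.
(The naïve average (-167.5 + +170.1)/2 = 1.3° is on the wrong side of the globe.)

178.7°W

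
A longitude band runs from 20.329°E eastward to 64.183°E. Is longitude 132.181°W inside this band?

Band width going east from +20.329° to +64.183°: ((64.183 − 20.329) mod 360) = 43.854°.
Offset of -132.181° east of the west edge: ((-132.181 − 20.329) mod 360) = 207.490°.
207.490° > 43.854° ⇒ outside.

No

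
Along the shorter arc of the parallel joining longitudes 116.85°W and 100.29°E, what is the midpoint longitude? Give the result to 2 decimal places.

171.72°E

Signed shortest Δλ from -116.85° to +100.29° is -142.86°.
Midpoint longitude = -116.85° + (-142.86°)/2 = -116.85° − 71.43° = -188.28°.
Normalise into (−180°, 180°]: +171.72°.
(The naïve average (-116.85 + +100.29)/2 = -8.28° is on the wrong side of the globe.)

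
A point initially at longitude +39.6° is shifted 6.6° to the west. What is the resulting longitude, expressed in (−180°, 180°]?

Start at +39.6°; shift −6.6° → +33.0°.
+33.0° already lies in (−180°, 180°].

+33.0°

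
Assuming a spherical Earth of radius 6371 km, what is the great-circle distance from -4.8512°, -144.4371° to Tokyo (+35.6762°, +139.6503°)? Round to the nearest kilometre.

Δλ = 139.6503 − -144.4371 = 284.0874°; wrapped into (−180°, 180°]: -75.9126°.
Δφ = 35.6762 − -4.8512 = 40.5274°.
a = sin²(Δφ/2) + cos φ₁ · cos φ₂ · sin²(Δλ/2) = 0.426154.
c = 2·atan2(√a, √(1−a)) = 1.42256 rad → d = 6371·c ≈ 9063.14 km.

9063 km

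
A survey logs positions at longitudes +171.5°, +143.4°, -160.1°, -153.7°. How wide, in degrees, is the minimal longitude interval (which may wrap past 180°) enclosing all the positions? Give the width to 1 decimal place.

Sort the longitudes: -160.1°, -153.7°, +143.4°, +171.5°.
Eastward gaps between consecutive values (wrapping around): 6.4°, 297.1°, 28.1°, 28.4°.
Largest gap = 297.1° ⇒ minimal covering band is its complement: 360° − 297.1° = 62.9°.
Band runs from +143.4° eastward to -153.7°, crossing the antimeridian.

62.9°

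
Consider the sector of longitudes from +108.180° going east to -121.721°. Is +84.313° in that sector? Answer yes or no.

Band width going east from +108.180° to -121.721°: ((-121.721 − 108.180) mod 360) = 130.099°.
Offset of +84.313° east of the west edge: ((84.313 − 108.180) mod 360) = 336.133°.
336.133° > 130.099° ⇒ outside.

No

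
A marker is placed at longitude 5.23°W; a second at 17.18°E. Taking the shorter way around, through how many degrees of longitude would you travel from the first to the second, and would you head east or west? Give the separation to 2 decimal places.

22.41° east

Raw difference: 17.18 − -5.23 = 22.41°.
Normalise into (−180°, 180°]: 22.41° stays 22.41°.
Positive ⇒ the second point lies to the east; separation 22.41°.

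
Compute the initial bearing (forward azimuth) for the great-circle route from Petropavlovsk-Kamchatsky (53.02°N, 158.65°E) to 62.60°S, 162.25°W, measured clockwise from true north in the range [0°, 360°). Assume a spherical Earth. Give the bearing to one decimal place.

160.5°

Δλ = -162.25 − 158.65 = -320.90°; wrapped into (−180°, 180°]: 39.10°.
θ = atan2( sin Δλ · cos φ₂ , cos φ₁ · sin φ₂ − sin φ₁ · cos φ₂ · cos Δλ )
  = atan2(0.29024, -0.81935) = 160.494° → normalised to [0°, 360°): 160.494°.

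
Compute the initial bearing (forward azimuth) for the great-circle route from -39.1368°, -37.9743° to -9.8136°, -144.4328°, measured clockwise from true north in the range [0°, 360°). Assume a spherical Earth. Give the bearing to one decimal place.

Δλ = -144.4328 − -37.9743 = -106.4585°.
θ = atan2( sin Δλ · cos φ₂ , cos φ₁ · sin φ₂ − sin φ₁ · cos φ₂ · cos Δλ )
  = atan2(-0.94499, -0.30841) = -108.075° → normalised to [0°, 360°): 251.925°.

251.9°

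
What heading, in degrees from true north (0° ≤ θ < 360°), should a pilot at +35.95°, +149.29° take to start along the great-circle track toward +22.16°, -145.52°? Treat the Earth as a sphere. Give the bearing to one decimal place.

84.8°

Δλ = -145.52 − 149.29 = -294.81°; wrapped into (−180°, 180°]: 65.19°.
θ = atan2( sin Δλ · cos φ₂ , cos φ₁ · sin φ₂ − sin φ₁ · cos φ₂ · cos Δλ )
  = atan2(0.84066, 0.07720) = 84.753° → normalised to [0°, 360°): 84.753°.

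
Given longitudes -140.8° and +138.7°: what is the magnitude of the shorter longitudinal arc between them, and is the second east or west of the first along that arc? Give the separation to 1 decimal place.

80.5° west

Raw difference: 138.7 − -140.8 = 279.5°.
Normalise into (−180°, 180°]: 279.5° − 360° = -80.5°.
Negative ⇒ the second point lies to the west; separation 80.5°.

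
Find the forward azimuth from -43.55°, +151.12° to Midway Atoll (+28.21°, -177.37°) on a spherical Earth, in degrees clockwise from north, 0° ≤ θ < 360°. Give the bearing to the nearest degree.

28°

Δλ = -177.37 − 151.12 = -328.49°; wrapped into (−180°, 180°]: 31.51°.
θ = atan2( sin Δλ · cos φ₂ , cos φ₁ · sin φ₂ − sin φ₁ · cos φ₂ · cos Δλ )
  = atan2(0.46057, 0.86023) = 28.165° → normalised to [0°, 360°): 28.165°.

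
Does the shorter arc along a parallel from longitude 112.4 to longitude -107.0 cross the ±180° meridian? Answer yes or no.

Naïve |-107.0 − 112.4| = 219.4° > 180°, so the shorter arc goes the other way round — across 180°.
Signed shortest Δλ = ((-107.0 − 112.4 + 180) mod 360) − 180 = 140.6°.
Going east by 140.6° from +112.4° passes through 180° before reaching -107.0°.

Yes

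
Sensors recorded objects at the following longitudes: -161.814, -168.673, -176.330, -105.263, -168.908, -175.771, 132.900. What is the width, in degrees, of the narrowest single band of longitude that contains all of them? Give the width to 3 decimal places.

Sort the longitudes: -176.330°, -175.771°, -168.908°, -168.673°, -161.814°, -105.263°, +132.900°.
Eastward gaps between consecutive values (wrapping around): 0.559°, 6.863°, 0.235°, 6.859°, 56.551°, 238.163°, 50.770°.
Largest gap = 238.163° ⇒ minimal covering band is its complement: 360° − 238.163° = 121.837°.
Band runs from +132.900° eastward to -105.263°, crossing the antimeridian.

121.837°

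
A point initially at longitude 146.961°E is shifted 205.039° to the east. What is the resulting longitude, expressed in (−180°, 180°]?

8.000°W

Start at +146.961°; shift +205.039° → +352.000°.
+352.000° lies outside (−180°, 180°]; subtract 360° → -8.000°.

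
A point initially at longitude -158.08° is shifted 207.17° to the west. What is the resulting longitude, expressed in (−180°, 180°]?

-5.25°

Start at -158.08°; shift −207.17° → -365.25°.
-365.25° lies outside (−180°, 180°]; add 360° → -5.25°.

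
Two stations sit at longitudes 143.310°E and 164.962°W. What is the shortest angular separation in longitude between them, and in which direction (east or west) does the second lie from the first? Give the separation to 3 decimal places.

51.728° east

Raw difference: -164.962 − 143.310 = -308.272°.
Normalise into (−180°, 180°]: -308.272° + 360° = 51.728°.
Positive ⇒ the second point lies to the east; separation 51.728°.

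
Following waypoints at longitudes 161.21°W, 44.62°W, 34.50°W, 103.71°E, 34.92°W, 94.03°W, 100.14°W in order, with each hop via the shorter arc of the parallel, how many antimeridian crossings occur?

0

Leg 1: -161.21° → -44.62°, shortest Δλ = 116.59° (east) — does not cross 180°.
Leg 2: -44.62° → -34.50°, shortest Δλ = 10.12° (east) — does not cross 180°.
Leg 3: -34.50° → +103.71°, shortest Δλ = 138.21° (east) — does not cross 180°.
Leg 4: +103.71° → -34.92°, shortest Δλ = -138.63° (west) — does not cross 180°.
Leg 5: -34.92° → -94.03°, shortest Δλ = -59.11° (west) — does not cross 180°.
Leg 6: -94.03° → -100.14°, shortest Δλ = -6.11° (west) — does not cross 180°.
Total crossings: 0.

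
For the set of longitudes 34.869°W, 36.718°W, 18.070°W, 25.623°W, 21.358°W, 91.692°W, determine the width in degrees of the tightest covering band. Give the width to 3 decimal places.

Sort the longitudes: -91.692°, -36.718°, -34.869°, -25.623°, -21.358°, -18.070°.
Eastward gaps between consecutive values (wrapping around): 54.974°, 1.849°, 9.246°, 4.265°, 3.288°, 286.378°.
Largest gap = 286.378° ⇒ minimal covering band is its complement: 360° − 286.378° = 73.622°.
Band runs from -91.692° eastward to -18.070°.

73.622°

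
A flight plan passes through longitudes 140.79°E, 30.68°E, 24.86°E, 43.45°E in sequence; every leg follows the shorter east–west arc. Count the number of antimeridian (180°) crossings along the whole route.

0

Leg 1: +140.79° → +30.68°, shortest Δλ = -110.11° (west) — does not cross 180°.
Leg 2: +30.68° → +24.86°, shortest Δλ = -5.82° (west) — does not cross 180°.
Leg 3: +24.86° → +43.45°, shortest Δλ = 18.59° (east) — does not cross 180°.
Total crossings: 0.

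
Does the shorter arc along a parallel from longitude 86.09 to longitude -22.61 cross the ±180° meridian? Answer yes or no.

Signed shortest Δλ = ((-22.61 − 86.09 + 180) mod 360) − 180 = -108.7°.
Going west by 108.7° from +86.09° reaches -22.61° without touching 180°.

No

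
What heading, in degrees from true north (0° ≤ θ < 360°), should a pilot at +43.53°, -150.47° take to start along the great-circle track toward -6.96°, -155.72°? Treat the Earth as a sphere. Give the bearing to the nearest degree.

187°

Δλ = -155.72 − -150.47 = -5.25°.
θ = atan2( sin Δλ · cos φ₂ , cos φ₁ · sin φ₂ − sin φ₁ · cos φ₂ · cos Δλ )
  = atan2(-0.09083, -0.76865) = -173.261° → normalised to [0°, 360°): 186.739°.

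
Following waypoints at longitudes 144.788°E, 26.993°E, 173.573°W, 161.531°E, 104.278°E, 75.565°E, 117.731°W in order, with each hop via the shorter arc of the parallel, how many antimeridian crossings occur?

Leg 1: +144.788° → +26.993°, shortest Δλ = -117.795° (west) — does not cross 180°.
Leg 2: +26.993° → -173.573°, shortest Δλ = 159.434° (east) — crosses 180°.
Leg 3: -173.573° → +161.531°, shortest Δλ = -24.896° (west) — crosses 180°.
Leg 4: +161.531° → +104.278°, shortest Δλ = -57.253° (west) — does not cross 180°.
Leg 5: +104.278° → +75.565°, shortest Δλ = -28.713° (west) — does not cross 180°.
Leg 6: +75.565° → -117.731°, shortest Δλ = 166.704° (east) — crosses 180°.
Total crossings: 3.

3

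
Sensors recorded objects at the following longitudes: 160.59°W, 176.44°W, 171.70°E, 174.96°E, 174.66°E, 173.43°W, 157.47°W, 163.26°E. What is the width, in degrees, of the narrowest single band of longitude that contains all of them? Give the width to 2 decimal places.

Sort the longitudes: -176.44°, -173.43°, -160.59°, -157.47°, +163.26°, +171.70°, +174.66°, +174.96°.
Eastward gaps between consecutive values (wrapping around): 3.01°, 12.84°, 3.12°, 320.73°, 8.44°, 2.96°, 0.30°, 8.60°.
Largest gap = 320.73° ⇒ minimal covering band is its complement: 360° − 320.73° = 39.27°.
Band runs from +163.26° eastward to -157.47°, crossing the antimeridian.

39.27°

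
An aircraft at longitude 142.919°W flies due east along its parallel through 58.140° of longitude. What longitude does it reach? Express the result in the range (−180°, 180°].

84.779°W

Start at -142.919°; shift +58.140° → -84.779°.
-84.779° already lies in (−180°, 180°].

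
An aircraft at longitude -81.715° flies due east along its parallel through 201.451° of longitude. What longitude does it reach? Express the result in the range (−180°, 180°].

Start at -81.715°; shift +201.451° → +119.736°.
+119.736° already lies in (−180°, 180°].

+119.736°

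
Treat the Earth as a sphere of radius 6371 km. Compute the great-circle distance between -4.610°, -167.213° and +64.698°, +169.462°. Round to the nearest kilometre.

Δλ = 169.462 − -167.213 = 336.675°; wrapped into (−180°, 180°]: -23.325°.
Δφ = 64.698 − -4.610 = 69.308°.
a = sin²(Δφ/2) + cos φ₁ · cos φ₂ · sin²(Δλ/2) = 0.340736.
c = 2·atan2(√a, √(1−a)) = 1.24662 rad → d = 6371·c ≈ 7942.22 km.

7942 km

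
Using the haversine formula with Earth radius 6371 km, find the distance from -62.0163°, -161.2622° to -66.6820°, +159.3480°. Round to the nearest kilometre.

Δλ = 159.3480 − -161.2622 = 320.6102°; wrapped into (−180°, 180°]: -39.3898°.
Δφ = -66.6820 − -62.0163 = -4.6657°.
a = sin²(Δφ/2) + cos φ₁ · cos φ₂ · sin²(Δλ/2) = 0.022752.
c = 2·atan2(√a, √(1−a)) = 0.30283 rad → d = 6371·c ≈ 1929.33 km.

1929 km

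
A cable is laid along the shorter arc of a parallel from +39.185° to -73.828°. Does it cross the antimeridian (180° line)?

Signed shortest Δλ = ((-73.828 − 39.185 + 180) mod 360) − 180 = -113.013°.
Going west by 113.013° from +39.185° reaches -73.828° without touching 180°.

No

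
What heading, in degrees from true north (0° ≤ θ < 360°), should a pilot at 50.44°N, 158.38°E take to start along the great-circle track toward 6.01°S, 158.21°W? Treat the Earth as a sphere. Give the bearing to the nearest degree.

Δλ = -158.21 − 158.38 = -316.59°; wrapped into (−180°, 180°]: 43.41°.
θ = atan2( sin Δλ · cos φ₂ , cos φ₁ · sin φ₂ − sin φ₁ · cos φ₂ · cos Δλ )
  = atan2(0.68344, -0.62367) = 132.382° → normalised to [0°, 360°): 132.382°.

132°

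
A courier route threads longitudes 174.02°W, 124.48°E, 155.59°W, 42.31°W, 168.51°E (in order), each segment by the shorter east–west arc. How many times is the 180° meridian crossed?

Leg 1: -174.02° → +124.48°, shortest Δλ = -61.5° (west) — crosses 180°.
Leg 2: +124.48° → -155.59°, shortest Δλ = 79.93° (east) — crosses 180°.
Leg 3: -155.59° → -42.31°, shortest Δλ = 113.28° (east) — does not cross 180°.
Leg 4: -42.31° → +168.51°, shortest Δλ = -149.18° (west) — crosses 180°.
Total crossings: 3.

3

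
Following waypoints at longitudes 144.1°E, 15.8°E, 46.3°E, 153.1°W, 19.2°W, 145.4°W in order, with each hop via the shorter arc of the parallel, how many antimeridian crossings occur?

1

Leg 1: +144.1° → +15.8°, shortest Δλ = -128.3° (west) — does not cross 180°.
Leg 2: +15.8° → +46.3°, shortest Δλ = 30.5° (east) — does not cross 180°.
Leg 3: +46.3° → -153.1°, shortest Δλ = 160.6° (east) — crosses 180°.
Leg 4: -153.1° → -19.2°, shortest Δλ = 133.9° (east) — does not cross 180°.
Leg 5: -19.2° → -145.4°, shortest Δλ = -126.2° (west) — does not cross 180°.
Total crossings: 1.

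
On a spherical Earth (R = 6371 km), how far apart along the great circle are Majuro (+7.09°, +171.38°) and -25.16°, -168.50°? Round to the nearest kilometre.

Δλ = -168.50 − 171.38 = -339.88°; wrapped into (−180°, 180°]: 20.12°.
Δφ = -25.16 − 7.09 = -32.25°.
a = sin²(Δφ/2) + cos φ₁ · cos φ₂ · sin²(Δλ/2) = 0.104543.
c = 2·atan2(√a, √(1−a)) = 0.65849 rad → d = 6371·c ≈ 4195.27 km.

4195 km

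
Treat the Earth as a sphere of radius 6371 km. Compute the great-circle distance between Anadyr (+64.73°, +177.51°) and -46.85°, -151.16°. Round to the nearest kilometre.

Δλ = -151.16 − 177.51 = -328.67°; wrapped into (−180°, 180°]: 31.33°.
Δφ = -46.85 − 64.73 = -111.58°.
a = sin²(Δφ/2) + cos φ₁ · cos φ₂ · sin²(Δλ/2) = 0.705185.
c = 2·atan2(√a, √(1−a)) = 1.99366 rad → d = 6371·c ≈ 12701.58 km.

12702 km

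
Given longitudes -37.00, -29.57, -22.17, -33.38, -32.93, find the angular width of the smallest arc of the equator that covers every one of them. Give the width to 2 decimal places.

14.83°

Sort the longitudes: -37.00°, -33.38°, -32.93°, -29.57°, -22.17°.
Eastward gaps between consecutive values (wrapping around): 3.62°, 0.45°, 3.36°, 7.40°, 345.17°.
Largest gap = 345.17° ⇒ minimal covering band is its complement: 360° − 345.17° = 14.83°.
Band runs from -37.00° eastward to -22.17°.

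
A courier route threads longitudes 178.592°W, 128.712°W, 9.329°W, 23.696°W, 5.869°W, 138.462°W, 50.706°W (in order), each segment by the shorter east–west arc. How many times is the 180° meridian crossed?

0

Leg 1: -178.592° → -128.712°, shortest Δλ = 49.88° (east) — does not cross 180°.
Leg 2: -128.712° → -9.329°, shortest Δλ = 119.383° (east) — does not cross 180°.
Leg 3: -9.329° → -23.696°, shortest Δλ = -14.367° (west) — does not cross 180°.
Leg 4: -23.696° → -5.869°, shortest Δλ = 17.827° (east) — does not cross 180°.
Leg 5: -5.869° → -138.462°, shortest Δλ = -132.593° (west) — does not cross 180°.
Leg 6: -138.462° → -50.706°, shortest Δλ = 87.756° (east) — does not cross 180°.
Total crossings: 0.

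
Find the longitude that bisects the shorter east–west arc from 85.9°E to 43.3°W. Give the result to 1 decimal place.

21.3°E

Signed shortest Δλ from +85.9° to -43.3° is -129.2°.
Midpoint longitude = +85.9° + (-129.2°)/2 = +85.9° − 64.6° = +21.3°.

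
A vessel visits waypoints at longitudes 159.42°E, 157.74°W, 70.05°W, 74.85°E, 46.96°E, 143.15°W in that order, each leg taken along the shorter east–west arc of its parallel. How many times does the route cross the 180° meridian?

Leg 1: +159.42° → -157.74°, shortest Δλ = 42.84° (east) — crosses 180°.
Leg 2: -157.74° → -70.05°, shortest Δλ = 87.69° (east) — does not cross 180°.
Leg 3: -70.05° → +74.85°, shortest Δλ = 144.9° (east) — does not cross 180°.
Leg 4: +74.85° → +46.96°, shortest Δλ = -27.89° (west) — does not cross 180°.
Leg 5: +46.96° → -143.15°, shortest Δλ = 169.89° (east) — crosses 180°.
Total crossings: 2.

2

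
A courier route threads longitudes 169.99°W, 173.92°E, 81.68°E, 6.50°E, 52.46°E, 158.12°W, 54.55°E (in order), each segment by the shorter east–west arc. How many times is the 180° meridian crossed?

3

Leg 1: -169.99° → +173.92°, shortest Δλ = -16.09° (west) — crosses 180°.
Leg 2: +173.92° → +81.68°, shortest Δλ = -92.24° (west) — does not cross 180°.
Leg 3: +81.68° → +6.50°, shortest Δλ = -75.18° (west) — does not cross 180°.
Leg 4: +6.50° → +52.46°, shortest Δλ = 45.96° (east) — does not cross 180°.
Leg 5: +52.46° → -158.12°, shortest Δλ = 149.42° (east) — crosses 180°.
Leg 6: -158.12° → +54.55°, shortest Δλ = -147.33° (west) — crosses 180°.
Total crossings: 3.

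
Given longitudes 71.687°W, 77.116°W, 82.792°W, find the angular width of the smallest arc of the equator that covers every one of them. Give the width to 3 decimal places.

11.105°

Sort the longitudes: -82.792°, -77.116°, -71.687°.
Eastward gaps between consecutive values (wrapping around): 5.676°, 5.429°, 348.895°.
Largest gap = 348.895° ⇒ minimal covering band is its complement: 360° − 348.895° = 11.105°.
Band runs from -82.792° eastward to -71.687°.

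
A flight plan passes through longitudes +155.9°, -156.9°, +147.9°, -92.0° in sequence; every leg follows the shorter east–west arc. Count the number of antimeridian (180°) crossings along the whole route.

3

Leg 1: +155.9° → -156.9°, shortest Δλ = 47.2° (east) — crosses 180°.
Leg 2: -156.9° → +147.9°, shortest Δλ = -55.2° (west) — crosses 180°.
Leg 3: +147.9° → -92.0°, shortest Δλ = 120.1° (east) — crosses 180°.
Total crossings: 3.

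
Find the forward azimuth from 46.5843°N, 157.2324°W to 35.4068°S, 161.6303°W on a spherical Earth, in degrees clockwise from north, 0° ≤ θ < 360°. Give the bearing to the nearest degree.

184°

Δλ = -161.6303 − -157.2324 = -4.3979°.
θ = atan2( sin Δλ · cos φ₂ , cos φ₁ · sin φ₂ − sin φ₁ · cos φ₂ · cos Δλ )
  = atan2(-0.06250, -0.98850) = -176.382° → normalised to [0°, 360°): 183.618°.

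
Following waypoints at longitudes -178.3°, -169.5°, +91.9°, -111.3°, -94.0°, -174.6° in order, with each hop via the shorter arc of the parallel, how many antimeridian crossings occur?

Leg 1: -178.3° → -169.5°, shortest Δλ = 8.8° (east) — does not cross 180°.
Leg 2: -169.5° → +91.9°, shortest Δλ = -98.6° (west) — crosses 180°.
Leg 3: +91.9° → -111.3°, shortest Δλ = 156.8° (east) — crosses 180°.
Leg 4: -111.3° → -94.0°, shortest Δλ = 17.3° (east) — does not cross 180°.
Leg 5: -94.0° → -174.6°, shortest Δλ = -80.6° (west) — does not cross 180°.
Total crossings: 2.

2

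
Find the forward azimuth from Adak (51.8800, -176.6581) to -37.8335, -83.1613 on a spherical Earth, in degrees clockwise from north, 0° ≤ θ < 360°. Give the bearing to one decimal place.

113.4°

Δλ = -83.1613 − -176.6581 = 93.4968°.
θ = atan2( sin Δλ · cos φ₂ , cos φ₁ · sin φ₂ − sin φ₁ · cos φ₂ · cos Δλ )
  = atan2(0.78833, -0.34074) = 113.376° → normalised to [0°, 360°): 113.376°.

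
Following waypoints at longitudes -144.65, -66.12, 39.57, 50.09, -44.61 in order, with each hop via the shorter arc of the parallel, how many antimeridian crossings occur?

0

Leg 1: -144.65° → -66.12°, shortest Δλ = 78.53° (east) — does not cross 180°.
Leg 2: -66.12° → +39.57°, shortest Δλ = 105.69° (east) — does not cross 180°.
Leg 3: +39.57° → +50.09°, shortest Δλ = 10.52° (east) — does not cross 180°.
Leg 4: +50.09° → -44.61°, shortest Δλ = -94.7° (west) — does not cross 180°.
Total crossings: 0.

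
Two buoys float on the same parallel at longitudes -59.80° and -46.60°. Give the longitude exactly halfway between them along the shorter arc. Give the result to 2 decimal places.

Signed shortest Δλ from -59.80° to -46.60° is +13.20°.
Midpoint longitude = -59.80° + (+13.20°)/2 = -59.80° + 6.60° = -53.20°.

-53.20°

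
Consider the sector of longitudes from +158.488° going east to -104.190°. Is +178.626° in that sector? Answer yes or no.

Yes

Band width going east from +158.488° to -104.190°: ((-104.190 − 158.488) mod 360) = 97.322°.
Offset of +178.626° east of the west edge: ((178.626 − 158.488) mod 360) = 20.138°.
20.138° ≤ 97.322° ⇒ inside.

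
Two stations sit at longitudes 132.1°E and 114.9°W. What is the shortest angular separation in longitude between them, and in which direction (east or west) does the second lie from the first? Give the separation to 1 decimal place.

113.0° east

Raw difference: -114.9 − 132.1 = -247.0°.
Normalise into (−180°, 180°]: -247.0° + 360° = 113.0°.
Positive ⇒ the second point lies to the east; separation 113.0°.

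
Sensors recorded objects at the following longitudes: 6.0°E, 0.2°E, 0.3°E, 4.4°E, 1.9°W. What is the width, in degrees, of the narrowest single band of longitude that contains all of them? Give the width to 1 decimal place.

7.9°

Sort the longitudes: -1.9°, +0.2°, +0.3°, +4.4°, +6.0°.
Eastward gaps between consecutive values (wrapping around): 2.1°, 0.1°, 4.1°, 1.6°, 352.1°.
Largest gap = 352.1° ⇒ minimal covering band is its complement: 360° − 352.1° = 7.9°.
Band runs from -1.9° eastward to +6.0°.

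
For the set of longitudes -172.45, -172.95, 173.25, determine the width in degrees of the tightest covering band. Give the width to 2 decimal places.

Sort the longitudes: -172.95°, -172.45°, +173.25°.
Eastward gaps between consecutive values (wrapping around): 0.50°, 345.70°, 13.80°.
Largest gap = 345.70° ⇒ minimal covering band is its complement: 360° − 345.70° = 14.30°.
Band runs from +173.25° eastward to -172.45°, crossing the antimeridian.

14.30°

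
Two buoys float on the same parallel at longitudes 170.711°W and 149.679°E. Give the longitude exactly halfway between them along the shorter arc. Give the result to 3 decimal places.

Signed shortest Δλ from -170.711° to +149.679° is -39.610°.
Midpoint longitude = -170.711° + (-39.610°)/2 = -170.711° − 19.805° = -190.516°.
Normalise into (−180°, 180°]: +169.484°.
(The naïve average (-170.711 + +149.679)/2 = -10.516° is on the wrong side of the globe.)

169.484°E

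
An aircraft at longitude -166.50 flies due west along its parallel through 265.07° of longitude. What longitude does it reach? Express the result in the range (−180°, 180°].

Start at -166.50°; shift −265.07° → -431.57°.
-431.57° lies outside (−180°, 180°]; add 360° → -71.57°.

-71.57°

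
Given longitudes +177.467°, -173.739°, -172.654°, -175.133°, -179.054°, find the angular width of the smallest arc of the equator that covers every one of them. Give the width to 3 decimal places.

Sort the longitudes: -179.054°, -175.133°, -173.739°, -172.654°, +177.467°.
Eastward gaps between consecutive values (wrapping around): 3.921°, 1.394°, 1.085°, 350.121°, 3.479°.
Largest gap = 350.121° ⇒ minimal covering band is its complement: 360° − 350.121° = 9.879°.
Band runs from +177.467° eastward to -172.654°, crossing the antimeridian.

9.879°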